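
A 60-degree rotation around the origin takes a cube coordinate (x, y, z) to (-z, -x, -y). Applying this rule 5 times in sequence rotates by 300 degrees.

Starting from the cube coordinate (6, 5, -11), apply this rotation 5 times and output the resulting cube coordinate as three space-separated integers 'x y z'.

Start: (6, 5, -11)
Step 1: (6, 5, -11) -> (-(-11), -(6), -(5)) = (11, -6, -5)
Step 2: (11, -6, -5) -> (-(-5), -(11), -(-6)) = (5, -11, 6)
Step 3: (5, -11, 6) -> (-(6), -(5), -(-11)) = (-6, -5, 11)
Step 4: (-6, -5, 11) -> (-(11), -(-6), -(-5)) = (-11, 6, 5)
Step 5: (-11, 6, 5) -> (-(5), -(-11), -(6)) = (-5, 11, -6)

Answer: -5 11 -6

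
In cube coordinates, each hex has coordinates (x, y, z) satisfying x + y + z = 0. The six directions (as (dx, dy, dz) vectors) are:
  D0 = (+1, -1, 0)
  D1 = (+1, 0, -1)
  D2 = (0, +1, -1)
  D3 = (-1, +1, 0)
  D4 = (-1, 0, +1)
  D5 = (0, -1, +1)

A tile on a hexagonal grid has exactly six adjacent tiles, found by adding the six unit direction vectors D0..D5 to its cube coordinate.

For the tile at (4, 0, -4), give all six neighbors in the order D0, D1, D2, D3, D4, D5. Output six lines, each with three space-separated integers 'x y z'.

Answer: 5 -1 -4
5 0 -5
4 1 -5
3 1 -4
3 0 -3
4 -1 -3

Derivation:
Center: (4, 0, -4). Add each direction:
  D0: (4, 0, -4) + (1, -1, 0) = (5, -1, -4)
  D1: (4, 0, -4) + (1, 0, -1) = (5, 0, -5)
  D2: (4, 0, -4) + (0, 1, -1) = (4, 1, -5)
  D3: (4, 0, -4) + (-1, 1, 0) = (3, 1, -4)
  D4: (4, 0, -4) + (-1, 0, 1) = (3, 0, -3)
  D5: (4, 0, -4) + (0, -1, 1) = (4, -1, -3)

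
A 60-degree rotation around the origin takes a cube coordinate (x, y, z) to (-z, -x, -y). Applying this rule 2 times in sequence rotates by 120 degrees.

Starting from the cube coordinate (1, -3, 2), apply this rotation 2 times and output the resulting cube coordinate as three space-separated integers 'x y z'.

Answer: -3 2 1

Derivation:
Start: (1, -3, 2)
Step 1: (1, -3, 2) -> (-(2), -(1), -(-3)) = (-2, -1, 3)
Step 2: (-2, -1, 3) -> (-(3), -(-2), -(-1)) = (-3, 2, 1)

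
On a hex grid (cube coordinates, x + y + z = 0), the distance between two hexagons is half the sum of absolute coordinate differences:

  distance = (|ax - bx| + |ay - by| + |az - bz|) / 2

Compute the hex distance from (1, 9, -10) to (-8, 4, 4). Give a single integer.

Answer: 14

Derivation:
|ax - bx| = |1 - (-8)| = 9
|ay - by| = |9 - 4| = 5
|az - bz| = |-10 - 4| = 14
distance = (9 + 5 + 14) / 2 = 28 / 2 = 14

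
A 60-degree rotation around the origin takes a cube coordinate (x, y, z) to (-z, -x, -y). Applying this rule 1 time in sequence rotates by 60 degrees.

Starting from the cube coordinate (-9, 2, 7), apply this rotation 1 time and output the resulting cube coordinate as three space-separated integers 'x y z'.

Answer: -7 9 -2

Derivation:
Start: (-9, 2, 7)
Step 1: (-9, 2, 7) -> (-(7), -(-9), -(2)) = (-7, 9, -2)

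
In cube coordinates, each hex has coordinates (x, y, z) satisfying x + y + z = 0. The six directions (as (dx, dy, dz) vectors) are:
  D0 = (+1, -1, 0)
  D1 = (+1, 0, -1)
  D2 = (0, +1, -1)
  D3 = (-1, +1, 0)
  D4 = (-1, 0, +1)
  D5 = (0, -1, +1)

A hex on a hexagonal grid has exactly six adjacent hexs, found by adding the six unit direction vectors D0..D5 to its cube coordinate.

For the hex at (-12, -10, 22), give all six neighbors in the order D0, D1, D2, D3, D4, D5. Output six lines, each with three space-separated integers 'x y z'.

Center: (-12, -10, 22). Add each direction:
  D0: (-12, -10, 22) + (1, -1, 0) = (-11, -11, 22)
  D1: (-12, -10, 22) + (1, 0, -1) = (-11, -10, 21)
  D2: (-12, -10, 22) + (0, 1, -1) = (-12, -9, 21)
  D3: (-12, -10, 22) + (-1, 1, 0) = (-13, -9, 22)
  D4: (-12, -10, 22) + (-1, 0, 1) = (-13, -10, 23)
  D5: (-12, -10, 22) + (0, -1, 1) = (-12, -11, 23)

Answer: -11 -11 22
-11 -10 21
-12 -9 21
-13 -9 22
-13 -10 23
-12 -11 23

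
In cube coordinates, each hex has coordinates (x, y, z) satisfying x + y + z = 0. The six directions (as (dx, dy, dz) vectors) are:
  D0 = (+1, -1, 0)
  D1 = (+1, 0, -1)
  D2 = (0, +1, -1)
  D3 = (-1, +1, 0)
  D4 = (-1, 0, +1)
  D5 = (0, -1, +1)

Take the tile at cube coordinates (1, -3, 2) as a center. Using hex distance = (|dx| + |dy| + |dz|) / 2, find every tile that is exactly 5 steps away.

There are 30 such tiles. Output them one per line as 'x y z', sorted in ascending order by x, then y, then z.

Answer: -4 -3 7
-4 -2 6
-4 -1 5
-4 0 4
-4 1 3
-4 2 2
-3 -4 7
-3 2 1
-2 -5 7
-2 2 0
-1 -6 7
-1 2 -1
0 -7 7
0 2 -2
1 -8 7
1 2 -3
2 -8 6
2 1 -3
3 -8 5
3 0 -3
4 -8 4
4 -1 -3
5 -8 3
5 -2 -3
6 -8 2
6 -7 1
6 -6 0
6 -5 -1
6 -4 -2
6 -3 -3

Derivation:
Walk ring at distance 5 from (1, -3, 2):
Start at center + D4*5 = (-4, -3, 7)
  hex 0: (-4, -3, 7)
  hex 1: (-3, -4, 7)
  hex 2: (-2, -5, 7)
  hex 3: (-1, -6, 7)
  hex 4: (0, -7, 7)
  hex 5: (1, -8, 7)
  hex 6: (2, -8, 6)
  hex 7: (3, -8, 5)
  hex 8: (4, -8, 4)
  hex 9: (5, -8, 3)
  hex 10: (6, -8, 2)
  hex 11: (6, -7, 1)
  hex 12: (6, -6, 0)
  hex 13: (6, -5, -1)
  hex 14: (6, -4, -2)
  hex 15: (6, -3, -3)
  hex 16: (5, -2, -3)
  hex 17: (4, -1, -3)
  hex 18: (3, 0, -3)
  hex 19: (2, 1, -3)
  hex 20: (1, 2, -3)
  hex 21: (0, 2, -2)
  hex 22: (-1, 2, -1)
  hex 23: (-2, 2, 0)
  hex 24: (-3, 2, 1)
  hex 25: (-4, 2, 2)
  hex 26: (-4, 1, 3)
  hex 27: (-4, 0, 4)
  hex 28: (-4, -1, 5)
  hex 29: (-4, -2, 6)
Sorted: 30 hexes.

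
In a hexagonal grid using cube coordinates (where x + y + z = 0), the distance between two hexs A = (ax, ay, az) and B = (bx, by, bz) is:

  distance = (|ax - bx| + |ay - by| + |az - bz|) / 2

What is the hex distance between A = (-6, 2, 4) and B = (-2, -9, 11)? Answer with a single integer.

|ax - bx| = |-6 - (-2)| = 4
|ay - by| = |2 - (-9)| = 11
|az - bz| = |4 - 11| = 7
distance = (4 + 11 + 7) / 2 = 22 / 2 = 11

Answer: 11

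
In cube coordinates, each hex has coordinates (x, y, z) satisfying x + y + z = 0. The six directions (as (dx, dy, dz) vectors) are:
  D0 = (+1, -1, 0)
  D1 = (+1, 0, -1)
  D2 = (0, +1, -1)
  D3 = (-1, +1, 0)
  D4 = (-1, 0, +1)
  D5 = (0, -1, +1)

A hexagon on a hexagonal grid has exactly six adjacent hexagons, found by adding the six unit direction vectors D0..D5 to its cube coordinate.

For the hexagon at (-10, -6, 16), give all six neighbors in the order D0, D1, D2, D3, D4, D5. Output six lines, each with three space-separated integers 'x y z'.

Answer: -9 -7 16
-9 -6 15
-10 -5 15
-11 -5 16
-11 -6 17
-10 -7 17

Derivation:
Center: (-10, -6, 16). Add each direction:
  D0: (-10, -6, 16) + (1, -1, 0) = (-9, -7, 16)
  D1: (-10, -6, 16) + (1, 0, -1) = (-9, -6, 15)
  D2: (-10, -6, 16) + (0, 1, -1) = (-10, -5, 15)
  D3: (-10, -6, 16) + (-1, 1, 0) = (-11, -5, 16)
  D4: (-10, -6, 16) + (-1, 0, 1) = (-11, -6, 17)
  D5: (-10, -6, 16) + (0, -1, 1) = (-10, -7, 17)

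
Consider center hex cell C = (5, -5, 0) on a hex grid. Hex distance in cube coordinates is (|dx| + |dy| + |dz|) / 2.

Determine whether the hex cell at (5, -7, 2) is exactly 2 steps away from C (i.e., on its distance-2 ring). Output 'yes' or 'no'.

|px - cx| = |5 - 5| = 0
|py - cy| = |-7 - (-5)| = 2
|pz - cz| = |2 - 0| = 2
distance = (0+2+2)/2 = 4/2 = 2
radius = 2; distance == radius -> yes

Answer: yes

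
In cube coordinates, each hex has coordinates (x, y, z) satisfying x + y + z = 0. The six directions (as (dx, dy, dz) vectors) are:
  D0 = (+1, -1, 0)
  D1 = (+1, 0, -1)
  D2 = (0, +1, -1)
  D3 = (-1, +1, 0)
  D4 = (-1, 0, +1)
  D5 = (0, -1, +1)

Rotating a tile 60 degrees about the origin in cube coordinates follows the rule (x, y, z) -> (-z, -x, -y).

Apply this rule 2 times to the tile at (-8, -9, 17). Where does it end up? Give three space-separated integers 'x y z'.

Answer: -9 17 -8

Derivation:
Start: (-8, -9, 17)
Step 1: (-8, -9, 17) -> (-(17), -(-8), -(-9)) = (-17, 8, 9)
Step 2: (-17, 8, 9) -> (-(9), -(-17), -(8)) = (-9, 17, -8)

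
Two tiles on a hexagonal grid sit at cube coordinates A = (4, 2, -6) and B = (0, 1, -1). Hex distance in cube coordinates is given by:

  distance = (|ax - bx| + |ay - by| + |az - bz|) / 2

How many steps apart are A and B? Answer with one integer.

|ax - bx| = |4 - 0| = 4
|ay - by| = |2 - 1| = 1
|az - bz| = |-6 - (-1)| = 5
distance = (4 + 1 + 5) / 2 = 10 / 2 = 5

Answer: 5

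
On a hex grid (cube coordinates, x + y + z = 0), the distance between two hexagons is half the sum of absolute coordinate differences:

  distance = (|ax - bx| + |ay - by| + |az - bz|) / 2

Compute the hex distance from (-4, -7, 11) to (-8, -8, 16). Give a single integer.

|ax - bx| = |-4 - (-8)| = 4
|ay - by| = |-7 - (-8)| = 1
|az - bz| = |11 - 16| = 5
distance = (4 + 1 + 5) / 2 = 10 / 2 = 5

Answer: 5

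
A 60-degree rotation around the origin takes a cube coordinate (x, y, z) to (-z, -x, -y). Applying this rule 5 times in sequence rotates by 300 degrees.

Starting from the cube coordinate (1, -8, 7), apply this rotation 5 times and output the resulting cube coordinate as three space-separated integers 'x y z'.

Answer: 8 -7 -1

Derivation:
Start: (1, -8, 7)
Step 1: (1, -8, 7) -> (-(7), -(1), -(-8)) = (-7, -1, 8)
Step 2: (-7, -1, 8) -> (-(8), -(-7), -(-1)) = (-8, 7, 1)
Step 3: (-8, 7, 1) -> (-(1), -(-8), -(7)) = (-1, 8, -7)
Step 4: (-1, 8, -7) -> (-(-7), -(-1), -(8)) = (7, 1, -8)
Step 5: (7, 1, -8) -> (-(-8), -(7), -(1)) = (8, -7, -1)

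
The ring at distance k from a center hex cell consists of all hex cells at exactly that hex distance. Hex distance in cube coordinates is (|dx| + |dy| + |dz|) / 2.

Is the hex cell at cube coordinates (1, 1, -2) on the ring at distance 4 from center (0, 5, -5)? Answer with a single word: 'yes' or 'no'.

|px - cx| = |1 - 0| = 1
|py - cy| = |1 - 5| = 4
|pz - cz| = |-2 - (-5)| = 3
distance = (1+4+3)/2 = 8/2 = 4
radius = 4; distance == radius -> yes

Answer: yes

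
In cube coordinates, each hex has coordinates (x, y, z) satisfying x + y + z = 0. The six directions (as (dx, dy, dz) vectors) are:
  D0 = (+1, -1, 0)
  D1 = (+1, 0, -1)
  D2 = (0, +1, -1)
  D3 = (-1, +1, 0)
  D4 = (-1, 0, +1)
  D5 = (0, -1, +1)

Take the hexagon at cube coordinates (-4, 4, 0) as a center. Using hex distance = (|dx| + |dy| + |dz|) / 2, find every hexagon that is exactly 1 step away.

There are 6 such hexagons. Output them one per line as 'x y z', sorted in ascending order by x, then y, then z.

Walk ring at distance 1 from (-4, 4, 0):
Start at center + D4*1 = (-5, 4, 1)
  hex 0: (-5, 4, 1)
  hex 1: (-4, 3, 1)
  hex 2: (-3, 3, 0)
  hex 3: (-3, 4, -1)
  hex 4: (-4, 5, -1)
  hex 5: (-5, 5, 0)
Sorted: 6 hexes.

Answer: -5 4 1
-5 5 0
-4 3 1
-4 5 -1
-3 3 0
-3 4 -1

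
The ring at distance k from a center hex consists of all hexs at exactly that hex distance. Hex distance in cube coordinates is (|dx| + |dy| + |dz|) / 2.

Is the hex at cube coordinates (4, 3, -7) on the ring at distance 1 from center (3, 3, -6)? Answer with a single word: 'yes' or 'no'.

Answer: yes

Derivation:
|px - cx| = |4 - 3| = 1
|py - cy| = |3 - 3| = 0
|pz - cz| = |-7 - (-6)| = 1
distance = (1+0+1)/2 = 2/2 = 1
radius = 1; distance == radius -> yes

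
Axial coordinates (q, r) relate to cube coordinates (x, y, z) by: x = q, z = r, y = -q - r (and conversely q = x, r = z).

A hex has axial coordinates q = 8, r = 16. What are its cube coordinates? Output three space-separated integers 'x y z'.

x = q = 8
z = r = 16
y = -x - z = -(8) - (16) = -24

Answer: 8 -24 16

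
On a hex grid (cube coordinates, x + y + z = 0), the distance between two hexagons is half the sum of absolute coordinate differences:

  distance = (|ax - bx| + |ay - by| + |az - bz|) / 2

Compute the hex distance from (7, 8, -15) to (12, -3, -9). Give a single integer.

Answer: 11

Derivation:
|ax - bx| = |7 - 12| = 5
|ay - by| = |8 - (-3)| = 11
|az - bz| = |-15 - (-9)| = 6
distance = (5 + 11 + 6) / 2 = 22 / 2 = 11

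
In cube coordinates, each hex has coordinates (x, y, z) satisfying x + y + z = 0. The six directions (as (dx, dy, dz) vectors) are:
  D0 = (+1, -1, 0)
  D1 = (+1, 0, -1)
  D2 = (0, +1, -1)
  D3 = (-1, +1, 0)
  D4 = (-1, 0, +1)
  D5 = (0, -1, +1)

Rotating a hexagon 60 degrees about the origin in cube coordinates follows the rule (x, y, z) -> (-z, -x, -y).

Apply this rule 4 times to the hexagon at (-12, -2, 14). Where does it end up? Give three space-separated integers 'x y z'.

Answer: 14 -12 -2

Derivation:
Start: (-12, -2, 14)
Step 1: (-12, -2, 14) -> (-(14), -(-12), -(-2)) = (-14, 12, 2)
Step 2: (-14, 12, 2) -> (-(2), -(-14), -(12)) = (-2, 14, -12)
Step 3: (-2, 14, -12) -> (-(-12), -(-2), -(14)) = (12, 2, -14)
Step 4: (12, 2, -14) -> (-(-14), -(12), -(2)) = (14, -12, -2)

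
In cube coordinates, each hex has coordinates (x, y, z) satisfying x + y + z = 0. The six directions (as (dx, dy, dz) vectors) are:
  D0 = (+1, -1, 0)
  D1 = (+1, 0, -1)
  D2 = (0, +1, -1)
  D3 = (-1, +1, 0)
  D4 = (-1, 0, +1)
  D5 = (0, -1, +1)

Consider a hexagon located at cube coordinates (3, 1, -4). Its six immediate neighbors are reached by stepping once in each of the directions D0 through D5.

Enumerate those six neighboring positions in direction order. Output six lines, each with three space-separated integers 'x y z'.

Center: (3, 1, -4). Add each direction:
  D0: (3, 1, -4) + (1, -1, 0) = (4, 0, -4)
  D1: (3, 1, -4) + (1, 0, -1) = (4, 1, -5)
  D2: (3, 1, -4) + (0, 1, -1) = (3, 2, -5)
  D3: (3, 1, -4) + (-1, 1, 0) = (2, 2, -4)
  D4: (3, 1, -4) + (-1, 0, 1) = (2, 1, -3)
  D5: (3, 1, -4) + (0, -1, 1) = (3, 0, -3)

Answer: 4 0 -4
4 1 -5
3 2 -5
2 2 -4
2 1 -3
3 0 -3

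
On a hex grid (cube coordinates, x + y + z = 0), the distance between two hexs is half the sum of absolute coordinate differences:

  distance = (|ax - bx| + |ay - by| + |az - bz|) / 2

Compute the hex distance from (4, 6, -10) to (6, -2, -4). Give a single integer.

Answer: 8

Derivation:
|ax - bx| = |4 - 6| = 2
|ay - by| = |6 - (-2)| = 8
|az - bz| = |-10 - (-4)| = 6
distance = (2 + 8 + 6) / 2 = 16 / 2 = 8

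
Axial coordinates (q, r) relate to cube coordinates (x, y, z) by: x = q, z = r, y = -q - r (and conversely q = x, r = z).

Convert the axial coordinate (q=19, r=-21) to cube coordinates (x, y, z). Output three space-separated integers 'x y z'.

Answer: 19 2 -21

Derivation:
x = q = 19
z = r = -21
y = -x - z = -(19) - (-21) = 2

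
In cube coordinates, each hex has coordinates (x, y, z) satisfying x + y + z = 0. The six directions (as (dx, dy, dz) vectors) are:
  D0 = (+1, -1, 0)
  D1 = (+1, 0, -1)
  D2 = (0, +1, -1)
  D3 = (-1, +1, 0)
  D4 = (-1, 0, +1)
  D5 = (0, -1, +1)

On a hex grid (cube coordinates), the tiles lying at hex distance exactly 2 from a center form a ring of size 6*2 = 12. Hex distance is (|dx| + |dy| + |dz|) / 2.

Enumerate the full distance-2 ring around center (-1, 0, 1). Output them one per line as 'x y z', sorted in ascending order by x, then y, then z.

Answer: -3 0 3
-3 1 2
-3 2 1
-2 -1 3
-2 2 0
-1 -2 3
-1 2 -1
0 -2 2
0 1 -1
1 -2 1
1 -1 0
1 0 -1

Derivation:
Walk ring at distance 2 from (-1, 0, 1):
Start at center + D4*2 = (-3, 0, 3)
  hex 0: (-3, 0, 3)
  hex 1: (-2, -1, 3)
  hex 2: (-1, -2, 3)
  hex 3: (0, -2, 2)
  hex 4: (1, -2, 1)
  hex 5: (1, -1, 0)
  hex 6: (1, 0, -1)
  hex 7: (0, 1, -1)
  hex 8: (-1, 2, -1)
  hex 9: (-2, 2, 0)
  hex 10: (-3, 2, 1)
  hex 11: (-3, 1, 2)
Sorted: 12 hexes.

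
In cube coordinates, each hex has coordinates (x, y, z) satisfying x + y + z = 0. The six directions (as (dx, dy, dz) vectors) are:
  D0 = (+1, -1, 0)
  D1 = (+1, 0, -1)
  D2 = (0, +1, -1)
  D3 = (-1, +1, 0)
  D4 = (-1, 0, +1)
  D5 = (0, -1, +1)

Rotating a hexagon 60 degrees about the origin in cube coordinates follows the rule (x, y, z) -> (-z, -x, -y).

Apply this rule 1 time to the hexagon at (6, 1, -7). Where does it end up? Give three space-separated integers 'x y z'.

Answer: 7 -6 -1

Derivation:
Start: (6, 1, -7)
Step 1: (6, 1, -7) -> (-(-7), -(6), -(1)) = (7, -6, -1)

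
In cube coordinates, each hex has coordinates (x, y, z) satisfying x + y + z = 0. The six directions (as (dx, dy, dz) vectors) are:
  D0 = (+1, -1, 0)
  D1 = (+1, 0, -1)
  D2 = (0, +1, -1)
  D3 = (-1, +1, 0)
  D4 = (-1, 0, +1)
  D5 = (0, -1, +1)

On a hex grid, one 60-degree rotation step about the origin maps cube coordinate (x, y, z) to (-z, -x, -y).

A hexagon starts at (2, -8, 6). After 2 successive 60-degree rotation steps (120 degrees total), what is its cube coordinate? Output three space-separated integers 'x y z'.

Answer: -8 6 2

Derivation:
Start: (2, -8, 6)
Step 1: (2, -8, 6) -> (-(6), -(2), -(-8)) = (-6, -2, 8)
Step 2: (-6, -2, 8) -> (-(8), -(-6), -(-2)) = (-8, 6, 2)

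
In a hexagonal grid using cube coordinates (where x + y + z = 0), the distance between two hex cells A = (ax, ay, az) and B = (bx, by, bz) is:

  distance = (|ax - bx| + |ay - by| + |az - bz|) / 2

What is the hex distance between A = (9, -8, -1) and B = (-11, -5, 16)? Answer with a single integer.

|ax - bx| = |9 - (-11)| = 20
|ay - by| = |-8 - (-5)| = 3
|az - bz| = |-1 - 16| = 17
distance = (20 + 3 + 17) / 2 = 40 / 2 = 20

Answer: 20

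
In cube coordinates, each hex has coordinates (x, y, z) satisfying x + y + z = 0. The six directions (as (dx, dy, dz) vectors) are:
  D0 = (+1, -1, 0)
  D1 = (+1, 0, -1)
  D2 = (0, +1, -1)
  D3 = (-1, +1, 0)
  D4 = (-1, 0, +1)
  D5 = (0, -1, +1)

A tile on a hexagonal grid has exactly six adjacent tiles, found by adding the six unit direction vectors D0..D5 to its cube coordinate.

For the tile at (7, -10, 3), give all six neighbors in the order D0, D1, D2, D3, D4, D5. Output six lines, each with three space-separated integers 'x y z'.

Answer: 8 -11 3
8 -10 2
7 -9 2
6 -9 3
6 -10 4
7 -11 4

Derivation:
Center: (7, -10, 3). Add each direction:
  D0: (7, -10, 3) + (1, -1, 0) = (8, -11, 3)
  D1: (7, -10, 3) + (1, 0, -1) = (8, -10, 2)
  D2: (7, -10, 3) + (0, 1, -1) = (7, -9, 2)
  D3: (7, -10, 3) + (-1, 1, 0) = (6, -9, 3)
  D4: (7, -10, 3) + (-1, 0, 1) = (6, -10, 4)
  D5: (7, -10, 3) + (0, -1, 1) = (7, -11, 4)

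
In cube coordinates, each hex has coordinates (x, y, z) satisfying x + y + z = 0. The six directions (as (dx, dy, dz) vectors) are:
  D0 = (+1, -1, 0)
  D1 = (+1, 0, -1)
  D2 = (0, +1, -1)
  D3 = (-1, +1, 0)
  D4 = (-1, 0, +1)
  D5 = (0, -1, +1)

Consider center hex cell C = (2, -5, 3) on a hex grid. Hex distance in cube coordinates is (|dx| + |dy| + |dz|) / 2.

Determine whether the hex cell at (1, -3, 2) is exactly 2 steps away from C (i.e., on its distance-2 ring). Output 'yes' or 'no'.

Answer: yes

Derivation:
|px - cx| = |1 - 2| = 1
|py - cy| = |-3 - (-5)| = 2
|pz - cz| = |2 - 3| = 1
distance = (1+2+1)/2 = 4/2 = 2
radius = 2; distance == radius -> yes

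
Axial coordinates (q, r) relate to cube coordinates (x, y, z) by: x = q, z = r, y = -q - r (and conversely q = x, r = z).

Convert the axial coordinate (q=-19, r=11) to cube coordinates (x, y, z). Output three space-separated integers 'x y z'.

Answer: -19 8 11

Derivation:
x = q = -19
z = r = 11
y = -x - z = -(-19) - (11) = 8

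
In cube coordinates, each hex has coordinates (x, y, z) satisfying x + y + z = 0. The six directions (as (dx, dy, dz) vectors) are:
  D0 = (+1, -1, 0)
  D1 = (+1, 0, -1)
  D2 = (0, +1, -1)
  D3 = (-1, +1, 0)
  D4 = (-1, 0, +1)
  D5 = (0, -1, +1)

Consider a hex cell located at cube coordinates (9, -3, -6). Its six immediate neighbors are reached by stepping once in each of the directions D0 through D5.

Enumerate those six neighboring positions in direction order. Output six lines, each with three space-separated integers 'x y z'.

Answer: 10 -4 -6
10 -3 -7
9 -2 -7
8 -2 -6
8 -3 -5
9 -4 -5

Derivation:
Center: (9, -3, -6). Add each direction:
  D0: (9, -3, -6) + (1, -1, 0) = (10, -4, -6)
  D1: (9, -3, -6) + (1, 0, -1) = (10, -3, -7)
  D2: (9, -3, -6) + (0, 1, -1) = (9, -2, -7)
  D3: (9, -3, -6) + (-1, 1, 0) = (8, -2, -6)
  D4: (9, -3, -6) + (-1, 0, 1) = (8, -3, -5)
  D5: (9, -3, -6) + (0, -1, 1) = (9, -4, -5)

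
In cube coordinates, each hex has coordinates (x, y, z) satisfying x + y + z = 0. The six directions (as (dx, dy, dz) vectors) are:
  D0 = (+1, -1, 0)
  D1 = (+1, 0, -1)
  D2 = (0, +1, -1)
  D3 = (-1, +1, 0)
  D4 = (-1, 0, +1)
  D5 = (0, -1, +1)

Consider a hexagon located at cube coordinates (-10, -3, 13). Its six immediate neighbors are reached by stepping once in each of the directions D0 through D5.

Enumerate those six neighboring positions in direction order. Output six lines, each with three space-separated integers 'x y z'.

Answer: -9 -4 13
-9 -3 12
-10 -2 12
-11 -2 13
-11 -3 14
-10 -4 14

Derivation:
Center: (-10, -3, 13). Add each direction:
  D0: (-10, -3, 13) + (1, -1, 0) = (-9, -4, 13)
  D1: (-10, -3, 13) + (1, 0, -1) = (-9, -3, 12)
  D2: (-10, -3, 13) + (0, 1, -1) = (-10, -2, 12)
  D3: (-10, -3, 13) + (-1, 1, 0) = (-11, -2, 13)
  D4: (-10, -3, 13) + (-1, 0, 1) = (-11, -3, 14)
  D5: (-10, -3, 13) + (0, -1, 1) = (-10, -4, 14)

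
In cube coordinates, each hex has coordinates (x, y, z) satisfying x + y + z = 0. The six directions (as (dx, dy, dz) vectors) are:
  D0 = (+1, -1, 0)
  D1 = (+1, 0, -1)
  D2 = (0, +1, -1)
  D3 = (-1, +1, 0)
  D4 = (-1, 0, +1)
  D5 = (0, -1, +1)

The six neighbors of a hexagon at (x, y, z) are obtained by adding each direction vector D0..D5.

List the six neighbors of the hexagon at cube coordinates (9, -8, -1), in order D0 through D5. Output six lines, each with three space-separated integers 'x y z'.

Center: (9, -8, -1). Add each direction:
  D0: (9, -8, -1) + (1, -1, 0) = (10, -9, -1)
  D1: (9, -8, -1) + (1, 0, -1) = (10, -8, -2)
  D2: (9, -8, -1) + (0, 1, -1) = (9, -7, -2)
  D3: (9, -8, -1) + (-1, 1, 0) = (8, -7, -1)
  D4: (9, -8, -1) + (-1, 0, 1) = (8, -8, 0)
  D5: (9, -8, -1) + (0, -1, 1) = (9, -9, 0)

Answer: 10 -9 -1
10 -8 -2
9 -7 -2
8 -7 -1
8 -8 0
9 -9 0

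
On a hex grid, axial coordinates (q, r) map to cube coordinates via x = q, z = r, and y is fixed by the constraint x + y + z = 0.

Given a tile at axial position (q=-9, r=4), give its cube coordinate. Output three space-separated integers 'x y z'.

Answer: -9 5 4

Derivation:
x = q = -9
z = r = 4
y = -x - z = -(-9) - (4) = 5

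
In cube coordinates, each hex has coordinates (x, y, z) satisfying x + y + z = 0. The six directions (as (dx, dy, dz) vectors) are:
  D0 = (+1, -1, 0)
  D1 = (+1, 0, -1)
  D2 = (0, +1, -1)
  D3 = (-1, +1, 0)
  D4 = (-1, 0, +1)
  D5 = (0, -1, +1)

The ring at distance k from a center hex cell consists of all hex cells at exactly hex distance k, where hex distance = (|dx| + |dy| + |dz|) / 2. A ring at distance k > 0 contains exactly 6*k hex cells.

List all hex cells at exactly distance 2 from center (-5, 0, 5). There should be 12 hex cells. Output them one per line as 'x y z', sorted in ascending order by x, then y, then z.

Walk ring at distance 2 from (-5, 0, 5):
Start at center + D4*2 = (-7, 0, 7)
  hex 0: (-7, 0, 7)
  hex 1: (-6, -1, 7)
  hex 2: (-5, -2, 7)
  hex 3: (-4, -2, 6)
  hex 4: (-3, -2, 5)
  hex 5: (-3, -1, 4)
  hex 6: (-3, 0, 3)
  hex 7: (-4, 1, 3)
  hex 8: (-5, 2, 3)
  hex 9: (-6, 2, 4)
  hex 10: (-7, 2, 5)
  hex 11: (-7, 1, 6)
Sorted: 12 hexes.

Answer: -7 0 7
-7 1 6
-7 2 5
-6 -1 7
-6 2 4
-5 -2 7
-5 2 3
-4 -2 6
-4 1 3
-3 -2 5
-3 -1 4
-3 0 3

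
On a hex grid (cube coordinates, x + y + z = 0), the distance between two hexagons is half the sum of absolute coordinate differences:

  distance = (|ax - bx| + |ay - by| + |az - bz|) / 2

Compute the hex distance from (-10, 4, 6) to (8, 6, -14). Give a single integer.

|ax - bx| = |-10 - 8| = 18
|ay - by| = |4 - 6| = 2
|az - bz| = |6 - (-14)| = 20
distance = (18 + 2 + 20) / 2 = 40 / 2 = 20

Answer: 20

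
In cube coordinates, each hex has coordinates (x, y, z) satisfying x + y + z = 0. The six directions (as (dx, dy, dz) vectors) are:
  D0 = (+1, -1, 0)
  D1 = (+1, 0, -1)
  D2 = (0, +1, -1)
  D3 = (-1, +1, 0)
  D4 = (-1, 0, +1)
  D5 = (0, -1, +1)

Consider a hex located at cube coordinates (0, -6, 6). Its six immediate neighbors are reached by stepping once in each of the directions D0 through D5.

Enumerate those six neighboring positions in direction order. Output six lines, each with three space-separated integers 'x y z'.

Answer: 1 -7 6
1 -6 5
0 -5 5
-1 -5 6
-1 -6 7
0 -7 7

Derivation:
Center: (0, -6, 6). Add each direction:
  D0: (0, -6, 6) + (1, -1, 0) = (1, -7, 6)
  D1: (0, -6, 6) + (1, 0, -1) = (1, -6, 5)
  D2: (0, -6, 6) + (0, 1, -1) = (0, -5, 5)
  D3: (0, -6, 6) + (-1, 1, 0) = (-1, -5, 6)
  D4: (0, -6, 6) + (-1, 0, 1) = (-1, -6, 7)
  D5: (0, -6, 6) + (0, -1, 1) = (0, -7, 7)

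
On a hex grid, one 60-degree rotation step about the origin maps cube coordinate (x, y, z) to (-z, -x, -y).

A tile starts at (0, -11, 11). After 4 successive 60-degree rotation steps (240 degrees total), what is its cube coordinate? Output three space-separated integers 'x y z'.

Start: (0, -11, 11)
Step 1: (0, -11, 11) -> (-(11), -(0), -(-11)) = (-11, 0, 11)
Step 2: (-11, 0, 11) -> (-(11), -(-11), -(0)) = (-11, 11, 0)
Step 3: (-11, 11, 0) -> (-(0), -(-11), -(11)) = (0, 11, -11)
Step 4: (0, 11, -11) -> (-(-11), -(0), -(11)) = (11, 0, -11)

Answer: 11 0 -11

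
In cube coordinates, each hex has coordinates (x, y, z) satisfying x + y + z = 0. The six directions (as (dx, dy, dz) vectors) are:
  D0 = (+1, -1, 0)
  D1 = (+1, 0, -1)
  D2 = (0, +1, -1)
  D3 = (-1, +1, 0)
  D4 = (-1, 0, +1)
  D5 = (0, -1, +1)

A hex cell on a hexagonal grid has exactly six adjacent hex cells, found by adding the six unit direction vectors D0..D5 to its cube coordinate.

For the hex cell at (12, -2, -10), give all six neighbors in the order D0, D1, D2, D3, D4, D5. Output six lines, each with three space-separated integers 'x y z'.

Answer: 13 -3 -10
13 -2 -11
12 -1 -11
11 -1 -10
11 -2 -9
12 -3 -9

Derivation:
Center: (12, -2, -10). Add each direction:
  D0: (12, -2, -10) + (1, -1, 0) = (13, -3, -10)
  D1: (12, -2, -10) + (1, 0, -1) = (13, -2, -11)
  D2: (12, -2, -10) + (0, 1, -1) = (12, -1, -11)
  D3: (12, -2, -10) + (-1, 1, 0) = (11, -1, -10)
  D4: (12, -2, -10) + (-1, 0, 1) = (11, -2, -9)
  D5: (12, -2, -10) + (0, -1, 1) = (12, -3, -9)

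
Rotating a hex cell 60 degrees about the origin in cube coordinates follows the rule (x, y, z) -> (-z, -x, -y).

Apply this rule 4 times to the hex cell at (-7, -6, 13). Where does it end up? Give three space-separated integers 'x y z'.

Answer: 13 -7 -6

Derivation:
Start: (-7, -6, 13)
Step 1: (-7, -6, 13) -> (-(13), -(-7), -(-6)) = (-13, 7, 6)
Step 2: (-13, 7, 6) -> (-(6), -(-13), -(7)) = (-6, 13, -7)
Step 3: (-6, 13, -7) -> (-(-7), -(-6), -(13)) = (7, 6, -13)
Step 4: (7, 6, -13) -> (-(-13), -(7), -(6)) = (13, -7, -6)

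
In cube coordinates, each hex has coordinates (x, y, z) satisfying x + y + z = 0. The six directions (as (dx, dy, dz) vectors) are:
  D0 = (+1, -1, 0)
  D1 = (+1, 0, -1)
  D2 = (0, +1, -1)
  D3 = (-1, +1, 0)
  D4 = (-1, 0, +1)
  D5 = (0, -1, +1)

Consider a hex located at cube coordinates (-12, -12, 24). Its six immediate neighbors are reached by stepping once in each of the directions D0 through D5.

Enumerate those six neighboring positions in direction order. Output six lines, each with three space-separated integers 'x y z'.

Center: (-12, -12, 24). Add each direction:
  D0: (-12, -12, 24) + (1, -1, 0) = (-11, -13, 24)
  D1: (-12, -12, 24) + (1, 0, -1) = (-11, -12, 23)
  D2: (-12, -12, 24) + (0, 1, -1) = (-12, -11, 23)
  D3: (-12, -12, 24) + (-1, 1, 0) = (-13, -11, 24)
  D4: (-12, -12, 24) + (-1, 0, 1) = (-13, -12, 25)
  D5: (-12, -12, 24) + (0, -1, 1) = (-12, -13, 25)

Answer: -11 -13 24
-11 -12 23
-12 -11 23
-13 -11 24
-13 -12 25
-12 -13 25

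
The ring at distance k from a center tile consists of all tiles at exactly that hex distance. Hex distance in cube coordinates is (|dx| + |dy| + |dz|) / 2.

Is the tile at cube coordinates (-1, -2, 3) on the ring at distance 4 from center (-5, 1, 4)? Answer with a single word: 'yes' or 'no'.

|px - cx| = |-1 - (-5)| = 4
|py - cy| = |-2 - 1| = 3
|pz - cz| = |3 - 4| = 1
distance = (4+3+1)/2 = 8/2 = 4
radius = 4; distance == radius -> yes

Answer: yes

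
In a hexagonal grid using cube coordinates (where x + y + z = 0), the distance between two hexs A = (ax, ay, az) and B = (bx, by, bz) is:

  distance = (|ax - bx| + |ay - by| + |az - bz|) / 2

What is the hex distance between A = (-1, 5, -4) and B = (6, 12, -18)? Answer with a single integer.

|ax - bx| = |-1 - 6| = 7
|ay - by| = |5 - 12| = 7
|az - bz| = |-4 - (-18)| = 14
distance = (7 + 7 + 14) / 2 = 28 / 2 = 14

Answer: 14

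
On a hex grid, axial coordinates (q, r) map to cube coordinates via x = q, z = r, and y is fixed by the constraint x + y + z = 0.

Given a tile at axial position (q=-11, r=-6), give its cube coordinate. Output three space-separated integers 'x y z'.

x = q = -11
z = r = -6
y = -x - z = -(-11) - (-6) = 17

Answer: -11 17 -6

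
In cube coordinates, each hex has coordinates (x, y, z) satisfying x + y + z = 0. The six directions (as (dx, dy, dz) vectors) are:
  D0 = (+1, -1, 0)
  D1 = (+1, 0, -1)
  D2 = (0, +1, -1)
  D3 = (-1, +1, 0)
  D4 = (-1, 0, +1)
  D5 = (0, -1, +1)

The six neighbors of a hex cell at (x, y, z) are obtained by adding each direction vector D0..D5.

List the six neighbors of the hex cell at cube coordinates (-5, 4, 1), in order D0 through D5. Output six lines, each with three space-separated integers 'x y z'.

Center: (-5, 4, 1). Add each direction:
  D0: (-5, 4, 1) + (1, -1, 0) = (-4, 3, 1)
  D1: (-5, 4, 1) + (1, 0, -1) = (-4, 4, 0)
  D2: (-5, 4, 1) + (0, 1, -1) = (-5, 5, 0)
  D3: (-5, 4, 1) + (-1, 1, 0) = (-6, 5, 1)
  D4: (-5, 4, 1) + (-1, 0, 1) = (-6, 4, 2)
  D5: (-5, 4, 1) + (0, -1, 1) = (-5, 3, 2)

Answer: -4 3 1
-4 4 0
-5 5 0
-6 5 1
-6 4 2
-5 3 2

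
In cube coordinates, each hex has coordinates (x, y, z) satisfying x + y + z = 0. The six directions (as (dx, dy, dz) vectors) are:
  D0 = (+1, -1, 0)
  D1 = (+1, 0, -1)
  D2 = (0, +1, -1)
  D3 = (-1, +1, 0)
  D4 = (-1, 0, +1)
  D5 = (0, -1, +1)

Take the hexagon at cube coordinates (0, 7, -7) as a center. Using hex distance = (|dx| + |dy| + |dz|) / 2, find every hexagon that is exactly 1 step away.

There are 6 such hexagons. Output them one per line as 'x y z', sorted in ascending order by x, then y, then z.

Walk ring at distance 1 from (0, 7, -7):
Start at center + D4*1 = (-1, 7, -6)
  hex 0: (-1, 7, -6)
  hex 1: (0, 6, -6)
  hex 2: (1, 6, -7)
  hex 3: (1, 7, -8)
  hex 4: (0, 8, -8)
  hex 5: (-1, 8, -7)
Sorted: 6 hexes.

Answer: -1 7 -6
-1 8 -7
0 6 -6
0 8 -8
1 6 -7
1 7 -8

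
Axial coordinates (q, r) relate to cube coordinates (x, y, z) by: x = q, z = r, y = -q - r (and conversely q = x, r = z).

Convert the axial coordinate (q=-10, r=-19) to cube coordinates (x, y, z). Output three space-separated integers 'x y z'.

x = q = -10
z = r = -19
y = -x - z = -(-10) - (-19) = 29

Answer: -10 29 -19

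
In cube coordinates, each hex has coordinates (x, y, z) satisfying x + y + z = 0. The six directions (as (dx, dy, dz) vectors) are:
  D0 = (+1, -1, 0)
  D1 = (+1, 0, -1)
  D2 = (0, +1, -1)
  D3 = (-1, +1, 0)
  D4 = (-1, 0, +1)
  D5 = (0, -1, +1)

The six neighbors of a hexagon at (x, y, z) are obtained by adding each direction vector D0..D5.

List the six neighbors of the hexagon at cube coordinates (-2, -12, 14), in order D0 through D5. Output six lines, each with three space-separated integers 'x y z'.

Center: (-2, -12, 14). Add each direction:
  D0: (-2, -12, 14) + (1, -1, 0) = (-1, -13, 14)
  D1: (-2, -12, 14) + (1, 0, -1) = (-1, -12, 13)
  D2: (-2, -12, 14) + (0, 1, -1) = (-2, -11, 13)
  D3: (-2, -12, 14) + (-1, 1, 0) = (-3, -11, 14)
  D4: (-2, -12, 14) + (-1, 0, 1) = (-3, -12, 15)
  D5: (-2, -12, 14) + (0, -1, 1) = (-2, -13, 15)

Answer: -1 -13 14
-1 -12 13
-2 -11 13
-3 -11 14
-3 -12 15
-2 -13 15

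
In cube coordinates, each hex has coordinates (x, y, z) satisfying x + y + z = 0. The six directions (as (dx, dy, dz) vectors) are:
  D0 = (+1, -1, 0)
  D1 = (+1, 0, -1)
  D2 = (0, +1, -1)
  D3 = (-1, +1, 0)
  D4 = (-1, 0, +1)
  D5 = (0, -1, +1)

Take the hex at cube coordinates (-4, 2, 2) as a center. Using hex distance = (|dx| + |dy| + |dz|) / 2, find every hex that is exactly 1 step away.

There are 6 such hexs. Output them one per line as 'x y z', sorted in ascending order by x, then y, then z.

Walk ring at distance 1 from (-4, 2, 2):
Start at center + D4*1 = (-5, 2, 3)
  hex 0: (-5, 2, 3)
  hex 1: (-4, 1, 3)
  hex 2: (-3, 1, 2)
  hex 3: (-3, 2, 1)
  hex 4: (-4, 3, 1)
  hex 5: (-5, 3, 2)
Sorted: 6 hexes.

Answer: -5 2 3
-5 3 2
-4 1 3
-4 3 1
-3 1 2
-3 2 1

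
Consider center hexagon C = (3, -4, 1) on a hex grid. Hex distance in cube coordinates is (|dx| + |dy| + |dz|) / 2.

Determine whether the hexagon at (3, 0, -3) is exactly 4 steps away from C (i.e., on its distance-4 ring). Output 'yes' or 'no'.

Answer: yes

Derivation:
|px - cx| = |3 - 3| = 0
|py - cy| = |0 - (-4)| = 4
|pz - cz| = |-3 - 1| = 4
distance = (0+4+4)/2 = 8/2 = 4
radius = 4; distance == radius -> yes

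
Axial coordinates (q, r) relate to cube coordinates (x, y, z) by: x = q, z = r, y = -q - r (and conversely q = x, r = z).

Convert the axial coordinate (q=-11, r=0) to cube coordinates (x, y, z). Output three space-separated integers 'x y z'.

Answer: -11 11 0

Derivation:
x = q = -11
z = r = 0
y = -x - z = -(-11) - (0) = 11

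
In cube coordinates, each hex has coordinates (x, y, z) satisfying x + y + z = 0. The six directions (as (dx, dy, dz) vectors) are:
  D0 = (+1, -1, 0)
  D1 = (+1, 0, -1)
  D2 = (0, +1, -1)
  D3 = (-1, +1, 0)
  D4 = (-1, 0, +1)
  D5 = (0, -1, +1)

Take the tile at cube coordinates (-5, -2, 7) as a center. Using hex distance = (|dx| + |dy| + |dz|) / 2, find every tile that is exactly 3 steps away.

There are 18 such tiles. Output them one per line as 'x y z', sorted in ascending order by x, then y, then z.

Walk ring at distance 3 from (-5, -2, 7):
Start at center + D4*3 = (-8, -2, 10)
  hex 0: (-8, -2, 10)
  hex 1: (-7, -3, 10)
  hex 2: (-6, -4, 10)
  hex 3: (-5, -5, 10)
  hex 4: (-4, -5, 9)
  hex 5: (-3, -5, 8)
  hex 6: (-2, -5, 7)
  hex 7: (-2, -4, 6)
  hex 8: (-2, -3, 5)
  hex 9: (-2, -2, 4)
  hex 10: (-3, -1, 4)
  hex 11: (-4, 0, 4)
  hex 12: (-5, 1, 4)
  hex 13: (-6, 1, 5)
  hex 14: (-7, 1, 6)
  hex 15: (-8, 1, 7)
  hex 16: (-8, 0, 8)
  hex 17: (-8, -1, 9)
Sorted: 18 hexes.

Answer: -8 -2 10
-8 -1 9
-8 0 8
-8 1 7
-7 -3 10
-7 1 6
-6 -4 10
-6 1 5
-5 -5 10
-5 1 4
-4 -5 9
-4 0 4
-3 -5 8
-3 -1 4
-2 -5 7
-2 -4 6
-2 -3 5
-2 -2 4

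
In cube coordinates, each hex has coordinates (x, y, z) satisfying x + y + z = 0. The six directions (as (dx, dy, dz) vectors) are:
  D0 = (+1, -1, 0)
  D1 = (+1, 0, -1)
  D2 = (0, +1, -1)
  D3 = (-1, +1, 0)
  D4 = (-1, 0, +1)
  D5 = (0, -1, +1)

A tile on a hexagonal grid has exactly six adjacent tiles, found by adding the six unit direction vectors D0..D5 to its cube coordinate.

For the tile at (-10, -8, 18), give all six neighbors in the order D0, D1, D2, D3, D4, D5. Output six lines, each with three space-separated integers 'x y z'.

Answer: -9 -9 18
-9 -8 17
-10 -7 17
-11 -7 18
-11 -8 19
-10 -9 19

Derivation:
Center: (-10, -8, 18). Add each direction:
  D0: (-10, -8, 18) + (1, -1, 0) = (-9, -9, 18)
  D1: (-10, -8, 18) + (1, 0, -1) = (-9, -8, 17)
  D2: (-10, -8, 18) + (0, 1, -1) = (-10, -7, 17)
  D3: (-10, -8, 18) + (-1, 1, 0) = (-11, -7, 18)
  D4: (-10, -8, 18) + (-1, 0, 1) = (-11, -8, 19)
  D5: (-10, -8, 18) + (0, -1, 1) = (-10, -9, 19)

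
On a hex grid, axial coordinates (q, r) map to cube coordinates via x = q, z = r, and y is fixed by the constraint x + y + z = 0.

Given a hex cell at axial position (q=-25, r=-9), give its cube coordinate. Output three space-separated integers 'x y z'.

Answer: -25 34 -9

Derivation:
x = q = -25
z = r = -9
y = -x - z = -(-25) - (-9) = 34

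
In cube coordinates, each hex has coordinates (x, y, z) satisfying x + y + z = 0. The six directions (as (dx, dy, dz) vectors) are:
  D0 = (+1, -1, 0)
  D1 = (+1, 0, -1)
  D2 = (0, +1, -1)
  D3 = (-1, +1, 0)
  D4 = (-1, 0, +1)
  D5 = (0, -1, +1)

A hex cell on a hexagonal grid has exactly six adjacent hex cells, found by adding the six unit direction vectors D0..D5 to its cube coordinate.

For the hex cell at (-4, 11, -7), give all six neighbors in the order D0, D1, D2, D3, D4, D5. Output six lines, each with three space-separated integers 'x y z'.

Answer: -3 10 -7
-3 11 -8
-4 12 -8
-5 12 -7
-5 11 -6
-4 10 -6

Derivation:
Center: (-4, 11, -7). Add each direction:
  D0: (-4, 11, -7) + (1, -1, 0) = (-3, 10, -7)
  D1: (-4, 11, -7) + (1, 0, -1) = (-3, 11, -8)
  D2: (-4, 11, -7) + (0, 1, -1) = (-4, 12, -8)
  D3: (-4, 11, -7) + (-1, 1, 0) = (-5, 12, -7)
  D4: (-4, 11, -7) + (-1, 0, 1) = (-5, 11, -6)
  D5: (-4, 11, -7) + (0, -1, 1) = (-4, 10, -6)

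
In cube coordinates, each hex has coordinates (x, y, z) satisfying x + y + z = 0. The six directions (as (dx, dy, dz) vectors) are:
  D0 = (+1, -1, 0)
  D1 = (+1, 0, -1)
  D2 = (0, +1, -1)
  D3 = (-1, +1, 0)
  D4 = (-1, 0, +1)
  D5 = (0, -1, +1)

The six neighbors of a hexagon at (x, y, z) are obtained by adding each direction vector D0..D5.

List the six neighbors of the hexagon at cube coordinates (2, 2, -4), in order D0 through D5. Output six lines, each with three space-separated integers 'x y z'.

Answer: 3 1 -4
3 2 -5
2 3 -5
1 3 -4
1 2 -3
2 1 -3

Derivation:
Center: (2, 2, -4). Add each direction:
  D0: (2, 2, -4) + (1, -1, 0) = (3, 1, -4)
  D1: (2, 2, -4) + (1, 0, -1) = (3, 2, -5)
  D2: (2, 2, -4) + (0, 1, -1) = (2, 3, -5)
  D3: (2, 2, -4) + (-1, 1, 0) = (1, 3, -4)
  D4: (2, 2, -4) + (-1, 0, 1) = (1, 2, -3)
  D5: (2, 2, -4) + (0, -1, 1) = (2, 1, -3)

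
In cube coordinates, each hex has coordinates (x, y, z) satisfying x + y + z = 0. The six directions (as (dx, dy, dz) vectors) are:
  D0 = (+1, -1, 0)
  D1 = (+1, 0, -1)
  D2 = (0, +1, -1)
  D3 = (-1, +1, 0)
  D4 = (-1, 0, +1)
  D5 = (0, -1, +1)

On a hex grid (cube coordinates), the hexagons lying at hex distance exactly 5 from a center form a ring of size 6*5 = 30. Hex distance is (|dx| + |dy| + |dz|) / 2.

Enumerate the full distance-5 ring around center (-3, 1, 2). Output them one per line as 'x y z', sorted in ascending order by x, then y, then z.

Answer: -8 1 7
-8 2 6
-8 3 5
-8 4 4
-8 5 3
-8 6 2
-7 0 7
-7 6 1
-6 -1 7
-6 6 0
-5 -2 7
-5 6 -1
-4 -3 7
-4 6 -2
-3 -4 7
-3 6 -3
-2 -4 6
-2 5 -3
-1 -4 5
-1 4 -3
0 -4 4
0 3 -3
1 -4 3
1 2 -3
2 -4 2
2 -3 1
2 -2 0
2 -1 -1
2 0 -2
2 1 -3

Derivation:
Walk ring at distance 5 from (-3, 1, 2):
Start at center + D4*5 = (-8, 1, 7)
  hex 0: (-8, 1, 7)
  hex 1: (-7, 0, 7)
  hex 2: (-6, -1, 7)
  hex 3: (-5, -2, 7)
  hex 4: (-4, -3, 7)
  hex 5: (-3, -4, 7)
  hex 6: (-2, -4, 6)
  hex 7: (-1, -4, 5)
  hex 8: (0, -4, 4)
  hex 9: (1, -4, 3)
  hex 10: (2, -4, 2)
  hex 11: (2, -3, 1)
  hex 12: (2, -2, 0)
  hex 13: (2, -1, -1)
  hex 14: (2, 0, -2)
  hex 15: (2, 1, -3)
  hex 16: (1, 2, -3)
  hex 17: (0, 3, -3)
  hex 18: (-1, 4, -3)
  hex 19: (-2, 5, -3)
  hex 20: (-3, 6, -3)
  hex 21: (-4, 6, -2)
  hex 22: (-5, 6, -1)
  hex 23: (-6, 6, 0)
  hex 24: (-7, 6, 1)
  hex 25: (-8, 6, 2)
  hex 26: (-8, 5, 3)
  hex 27: (-8, 4, 4)
  hex 28: (-8, 3, 5)
  hex 29: (-8, 2, 6)
Sorted: 30 hexes.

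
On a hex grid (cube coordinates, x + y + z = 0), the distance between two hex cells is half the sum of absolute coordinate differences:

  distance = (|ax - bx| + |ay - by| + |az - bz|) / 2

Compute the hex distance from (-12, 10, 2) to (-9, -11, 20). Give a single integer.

|ax - bx| = |-12 - (-9)| = 3
|ay - by| = |10 - (-11)| = 21
|az - bz| = |2 - 20| = 18
distance = (3 + 21 + 18) / 2 = 42 / 2 = 21

Answer: 21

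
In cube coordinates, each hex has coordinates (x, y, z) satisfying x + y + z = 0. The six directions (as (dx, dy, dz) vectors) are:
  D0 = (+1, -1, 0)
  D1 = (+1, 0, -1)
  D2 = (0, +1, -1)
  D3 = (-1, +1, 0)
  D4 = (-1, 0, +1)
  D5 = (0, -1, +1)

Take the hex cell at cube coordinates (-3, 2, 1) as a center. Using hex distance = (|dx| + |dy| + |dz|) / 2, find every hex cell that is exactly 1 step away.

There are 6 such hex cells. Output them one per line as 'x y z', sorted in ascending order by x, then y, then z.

Walk ring at distance 1 from (-3, 2, 1):
Start at center + D4*1 = (-4, 2, 2)
  hex 0: (-4, 2, 2)
  hex 1: (-3, 1, 2)
  hex 2: (-2, 1, 1)
  hex 3: (-2, 2, 0)
  hex 4: (-3, 3, 0)
  hex 5: (-4, 3, 1)
Sorted: 6 hexes.

Answer: -4 2 2
-4 3 1
-3 1 2
-3 3 0
-2 1 1
-2 2 0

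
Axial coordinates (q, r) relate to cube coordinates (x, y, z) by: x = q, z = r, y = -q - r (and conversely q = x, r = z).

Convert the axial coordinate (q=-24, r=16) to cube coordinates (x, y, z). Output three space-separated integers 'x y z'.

Answer: -24 8 16

Derivation:
x = q = -24
z = r = 16
y = -x - z = -(-24) - (16) = 8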